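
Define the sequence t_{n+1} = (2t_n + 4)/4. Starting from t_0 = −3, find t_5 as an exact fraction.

t_1 = (2·(−3) + 4)/4 = −1/2.
t_2 = (2·(−1/2) + 4)/4 = 3/4.
t_3 = (2·(3/4) + 4)/4 = 11/8.
t_4 = (2·(11/8) + 4)/4 = 27/16.
t_5 = (2·(27/16) + 4)/4 = 59/32.

59/32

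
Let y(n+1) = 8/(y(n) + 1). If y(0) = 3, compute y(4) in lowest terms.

y(1) = 8/(3 + 1) = 2.
y(2) = 8/(2 + 1) = 8/3.
y(3) = 8/(8/3 + 1) = 24/11.
y(4) = 8/(24/11 + 1) = 88/35.

88/35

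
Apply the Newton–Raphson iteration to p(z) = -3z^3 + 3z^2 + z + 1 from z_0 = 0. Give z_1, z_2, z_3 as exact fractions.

p'(z) = -9z^2 + 6z + 1.
p(0) = 1, p'(0) = 1, so z_1 = 0 - 1/1 = -1.
p(-1) = 6, p'(-1) = -14, so z_2 = (-1) - 6/(-14) = -4/7.
p(-4/7) = 675/343, p'(-4/7) = -263/49, so z_3 = (-4/7) - (675/343)/(-263/49) = -377/1841.

z_1 = -1, z_2 = -4/7, z_3 = -377/1841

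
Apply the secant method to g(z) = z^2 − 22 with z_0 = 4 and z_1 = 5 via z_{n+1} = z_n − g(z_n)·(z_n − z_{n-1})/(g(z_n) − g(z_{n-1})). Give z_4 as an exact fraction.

g(4) = −6, g(5) = 3. z_2 = 5 − 3·(5 − 4)/(3 − (−6)) = 14/3.
g(5) = 3, g(14/3) = −2/9. z_3 = (14/3) − (−2/9)·((14/3) − 5)/((−2/9) − 3) = 136/29.
g(14/3) = −2/9, g(136/29) = −6/841. z_4 = (136/29) − (−6/841)·((136/29) − (14/3))/((−6/841) − (−2/9)) = 1909/407.

1909/407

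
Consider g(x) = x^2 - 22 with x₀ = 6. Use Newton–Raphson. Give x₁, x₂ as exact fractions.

x₁ = 29/6, x₂ = 1633/348

g'(x) = 2x.
g(6) = 14, g'(6) = 12, so x₁ = 6 - 14/12 = 29/6.
g(29/6) = 49/36, g'(29/6) = 29/3, so x₂ = (29/6) - (49/36)/(29/3) = 1633/348.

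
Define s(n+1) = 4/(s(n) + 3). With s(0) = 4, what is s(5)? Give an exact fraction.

1636/1639

s(1) = 4/(4 + 3) = 4/7.
s(2) = 4/(4/7 + 3) = 28/25.
s(3) = 4/(28/25 + 3) = 100/103.
s(4) = 4/(100/103 + 3) = 412/409.
s(5) = 4/(412/409 + 3) = 1636/1639.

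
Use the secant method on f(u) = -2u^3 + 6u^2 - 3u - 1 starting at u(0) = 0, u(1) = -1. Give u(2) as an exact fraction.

-1/11

f(0) = -1, f(-1) = 10. u(2) = (-1) - 10·((-1) - 0)/(10 - (-1)) = -1/11.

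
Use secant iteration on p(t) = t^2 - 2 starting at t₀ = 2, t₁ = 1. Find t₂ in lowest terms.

4/3

p(2) = 2, p(1) = -1. t₂ = 1 - (-1)·(1 - 2)/((-1) - 2) = 4/3.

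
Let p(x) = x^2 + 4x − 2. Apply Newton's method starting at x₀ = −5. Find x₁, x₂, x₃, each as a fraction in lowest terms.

p'(x) = 2x + 4.
p(−5) = 3, p'(−5) = −6, so x₁ = (−5) − 3/(−6) = −9/2.
p(−9/2) = 1/4, p'(−9/2) = −5, so x₂ = (−9/2) − (1/4)/(−5) = −89/20.
p(−89/20) = 1/400, p'(−89/20) = −49/10, so x₃ = (−89/20) − (1/400)/(−49/10) = −8721/1960.

x₁ = −9/2, x₂ = −89/20, x₃ = −8721/1960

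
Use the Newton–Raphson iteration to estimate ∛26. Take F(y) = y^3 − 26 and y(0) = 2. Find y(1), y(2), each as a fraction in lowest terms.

F'(y) = 3y^2.
F(2) = −18, F'(2) = 12, so y(1) = 2 − (−18)/12 = 7/2.
F(7/2) = 135/8, F'(7/2) = 147/4, so y(2) = (7/2) − (135/8)/(147/4) = 149/49.

y(1) = 7/2, y(2) = 149/49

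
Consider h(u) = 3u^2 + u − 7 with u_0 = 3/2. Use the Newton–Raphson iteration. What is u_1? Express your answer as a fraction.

h'(u) = 6u + 1.
h(3/2) = 5/4, h'(3/2) = 10, so u_1 = (3/2) − (5/4)/10 = 11/8.

11/8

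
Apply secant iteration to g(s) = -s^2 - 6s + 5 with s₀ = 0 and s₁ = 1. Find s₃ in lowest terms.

g(0) = 5, g(1) = -2. s₂ = 1 - (-2)·(1 - 0)/((-2) - 5) = 5/7.
g(1) = -2, g(5/7) = 10/49. s₃ = (5/7) - (10/49)·((5/7) - 1)/((10/49) - (-2)) = 20/27.

20/27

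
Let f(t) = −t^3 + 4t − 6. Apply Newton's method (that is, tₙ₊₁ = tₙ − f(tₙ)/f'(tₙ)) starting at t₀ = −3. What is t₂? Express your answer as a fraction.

−252501/99866

f'(t) = −3t^2 + 4.
f(−3) = 9, f'(−3) = −23, so t₁ = (−3) − 9/(−23) = −60/23.
f(−60/23) = 16038/12167, f'(−60/23) = −8684/529, so t₂ = (−60/23) − (16038/12167)/(−8684/529) = −252501/99866.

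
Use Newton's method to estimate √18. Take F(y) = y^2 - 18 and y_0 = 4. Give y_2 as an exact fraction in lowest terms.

F'(y) = 2y.
F(4) = -2, F'(4) = 8, so y_1 = 4 - (-2)/8 = 17/4.
F(17/4) = 1/16, F'(17/4) = 17/2, so y_2 = (17/4) - (1/16)/(17/2) = 577/136.

577/136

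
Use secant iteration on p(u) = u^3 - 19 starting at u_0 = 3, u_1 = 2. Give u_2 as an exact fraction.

49/19

p(3) = 8, p(2) = -11. u_2 = 2 - (-11)·(2 - 3)/((-11) - 8) = 49/19.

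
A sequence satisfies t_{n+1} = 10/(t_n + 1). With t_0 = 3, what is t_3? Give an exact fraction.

t_1 = 10/(3 + 1) = 5/2.
t_2 = 10/(5/2 + 1) = 20/7.
t_3 = 10/(20/7 + 1) = 70/27.

70/27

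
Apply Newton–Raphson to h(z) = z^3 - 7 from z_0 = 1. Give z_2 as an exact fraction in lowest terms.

h'(z) = 3z^2.
h(1) = -6, h'(1) = 3, so z_1 = 1 - (-6)/3 = 3.
h(3) = 20, h'(3) = 27, so z_2 = 3 - 20/27 = 61/27.

61/27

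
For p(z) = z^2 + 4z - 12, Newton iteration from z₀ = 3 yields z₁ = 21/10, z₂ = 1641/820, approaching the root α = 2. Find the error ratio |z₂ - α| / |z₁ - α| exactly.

z₁ - α = 21/10 - 2 = 1/10, so |z₁ - α| = 1/10.
z₂ - α = 1641/820 - 2 = 1/820, so |z₂ - α| = 1/820.
Ratio = (1/820) / (1/10) = 1/82.

1/82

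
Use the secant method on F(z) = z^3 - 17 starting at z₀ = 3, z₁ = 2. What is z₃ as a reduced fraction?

4709/1813

F(3) = 10, F(2) = -9. z₂ = 2 - (-9)·(2 - 3)/((-9) - 10) = 47/19.
F(2) = -9, F(47/19) = -12780/6859. z₃ = (47/19) - (-12780/6859)·((47/19) - 2)/((-12780/6859) - (-9)) = 4709/1813.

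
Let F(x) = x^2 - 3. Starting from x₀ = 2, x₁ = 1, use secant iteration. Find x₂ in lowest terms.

5/3

F(2) = 1, F(1) = -2. x₂ = 1 - (-2)·(1 - 2)/((-2) - 1) = 5/3.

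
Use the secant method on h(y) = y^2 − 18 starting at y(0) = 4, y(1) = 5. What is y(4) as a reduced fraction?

13411/3161

h(4) = −2, h(5) = 7. y(2) = 5 − 7·(5 − 4)/(7 − (−2)) = 38/9.
h(5) = 7, h(38/9) = −14/81. y(3) = (38/9) − (−14/81)·((38/9) − 5)/((−14/81) − 7) = 352/83.
h(38/9) = −14/81, h(352/83) = −98/6889. y(4) = (352/83) − (−98/6889)·((352/83) − (38/9))/((−98/6889) − (−14/81)) = 13411/3161.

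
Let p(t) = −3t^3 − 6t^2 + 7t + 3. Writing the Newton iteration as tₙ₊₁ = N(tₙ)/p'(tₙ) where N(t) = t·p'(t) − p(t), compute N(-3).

p'(t) = −9t^2 − 12t + 7.
N(t) = t·p'(t) − p(t) = t·(−9t^2 − 12t + 7) − (−3t^3 − 6t^2 + 7t + 3) = −6t^3 − 6t^2 − 3.
N(-3) = 105.

105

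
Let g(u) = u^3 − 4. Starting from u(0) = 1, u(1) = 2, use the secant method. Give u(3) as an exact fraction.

169/109

g(1) = −3, g(2) = 4. u(2) = 2 − 4·(2 − 1)/(4 − (−3)) = 10/7.
g(2) = 4, g(10/7) = −372/343. u(3) = (10/7) − (−372/343)·((10/7) − 2)/((−372/343) − 4) = 169/109.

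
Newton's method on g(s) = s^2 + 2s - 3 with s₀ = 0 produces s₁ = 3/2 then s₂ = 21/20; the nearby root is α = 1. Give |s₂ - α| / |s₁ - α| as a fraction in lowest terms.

1/10

s₁ - α = 3/2 - 1 = 1/2, so |s₁ - α| = 1/2.
s₂ - α = 21/20 - 1 = 1/20, so |s₂ - α| = 1/20.
Ratio = (1/20) / (1/2) = 1/10.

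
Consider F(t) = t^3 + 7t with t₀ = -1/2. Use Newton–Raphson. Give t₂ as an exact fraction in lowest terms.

-1/104315

F'(t) = 3t^2 + 7.
F(-1/2) = -29/8, F'(-1/2) = 31/4, so t₁ = (-1/2) - (-29/8)/(31/4) = -1/31.
F(-1/31) = -6728/29791, F'(-1/31) = 6730/961, so t₂ = (-1/31) - (-6728/29791)/(6730/961) = -1/104315.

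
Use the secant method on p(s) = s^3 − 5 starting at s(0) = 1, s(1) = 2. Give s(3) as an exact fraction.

265/157

p(1) = −4, p(2) = 3. s(2) = 2 − 3·(2 − 1)/(3 − (−4)) = 11/7.
p(2) = 3, p(11/7) = −384/343. s(3) = (11/7) − (−384/343)·((11/7) − 2)/((−384/343) − 3) = 265/157.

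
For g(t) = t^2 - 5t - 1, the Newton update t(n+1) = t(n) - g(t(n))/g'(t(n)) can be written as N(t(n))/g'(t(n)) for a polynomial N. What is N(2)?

5

g'(t) = 2t - 5.
N(t) = t·g'(t) - g(t) = t·(2t - 5) - (t^2 - 5t - 1) = t^2 + 1.
N(2) = 5.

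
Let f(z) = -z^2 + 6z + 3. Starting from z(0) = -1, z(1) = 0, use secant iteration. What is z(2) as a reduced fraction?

f(-1) = -4, f(0) = 3. z(2) = 0 - 3·(0 - (-1))/(3 - (-4)) = -3/7.

-3/7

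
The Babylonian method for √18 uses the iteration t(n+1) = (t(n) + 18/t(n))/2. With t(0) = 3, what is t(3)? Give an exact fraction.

577/136

t(1) = (3 + 18/3)/2 = 9/2.
t(2) = (9/2 + 18/(9/2))/2 = 17/4.
t(3) = (17/4 + 18/(17/4))/2 = 577/136.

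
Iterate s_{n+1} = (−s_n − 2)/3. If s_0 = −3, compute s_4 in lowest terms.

−43/81

s_1 = (−(−3) − 2)/3 = 1/3.
s_2 = (−(1/3) − 2)/3 = −7/9.
s_3 = (−(−7/9) − 2)/3 = −11/27.
s_4 = (−(−11/27) − 2)/3 = −43/81.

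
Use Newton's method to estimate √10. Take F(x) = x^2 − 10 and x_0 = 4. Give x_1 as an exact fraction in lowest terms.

13/4

F'(x) = 2x.
F(4) = 6, F'(4) = 8, so x_1 = 4 − 6/8 = 13/4.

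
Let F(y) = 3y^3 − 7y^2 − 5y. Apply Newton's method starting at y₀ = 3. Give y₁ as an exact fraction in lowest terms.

F'(y) = 9y^2 − 14y − 5.
F(3) = 3, F'(3) = 34, so y₁ = 3 − 3/34 = 99/34.

99/34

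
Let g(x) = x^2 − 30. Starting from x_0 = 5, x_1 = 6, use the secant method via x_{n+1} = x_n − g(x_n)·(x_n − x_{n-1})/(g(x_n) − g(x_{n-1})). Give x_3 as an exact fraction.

g(5) = −5, g(6) = 6. x_2 = 6 − 6·(6 − 5)/(6 − (−5)) = 60/11.
g(6) = 6, g(60/11) = −30/121. x_3 = (60/11) − (−30/121)·((60/11) − 6)/((−30/121) − 6) = 115/21.

115/21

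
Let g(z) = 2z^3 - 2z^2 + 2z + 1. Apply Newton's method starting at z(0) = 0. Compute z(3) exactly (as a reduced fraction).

-1939/5654

g'(z) = 6z^2 - 4z + 2.
g(0) = 1, g'(0) = 2, so z(1) = 0 - 1/2 = -1/2.
g(-1/2) = -3/4, g'(-1/2) = 11/2, so z(2) = (-1/2) - (-3/4)/(11/2) = -4/11.
g(-4/11) = -117/1331, g'(-4/11) = 514/121, so z(3) = (-4/11) - (-117/1331)/(514/121) = -1939/5654.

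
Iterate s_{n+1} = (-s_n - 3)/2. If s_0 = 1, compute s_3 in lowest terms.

s_1 = (-1 - 3)/2 = -2.
s_2 = (-(-2) - 3)/2 = -1/2.
s_3 = (-(-1/2) - 3)/2 = -5/4.

-5/4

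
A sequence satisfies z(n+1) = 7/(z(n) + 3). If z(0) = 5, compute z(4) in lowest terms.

1043/664

z(1) = 7/(5 + 3) = 7/8.
z(2) = 7/(7/8 + 3) = 56/31.
z(3) = 7/(56/31 + 3) = 217/149.
z(4) = 7/(217/149 + 3) = 1043/664.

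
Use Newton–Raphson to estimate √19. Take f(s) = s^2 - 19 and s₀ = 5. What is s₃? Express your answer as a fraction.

f'(s) = 2s.
f(5) = 6, f'(5) = 10, so s₁ = 5 - 6/10 = 22/5.
f(22/5) = 9/25, f'(22/5) = 44/5, so s₂ = (22/5) - (9/25)/(44/5) = 959/220.
f(959/220) = 81/48400, f'(959/220) = 959/110, so s₃ = (959/220) - (81/48400)/(959/110) = 1839281/421960.

1839281/421960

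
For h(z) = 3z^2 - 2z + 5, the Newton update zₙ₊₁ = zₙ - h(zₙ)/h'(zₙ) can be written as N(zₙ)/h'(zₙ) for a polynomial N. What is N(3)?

22

h'(z) = 6z - 2.
N(z) = z·h'(z) - h(z) = z·(6z - 2) - (3z^2 - 2z + 5) = 3z^2 - 5.
N(3) = 22.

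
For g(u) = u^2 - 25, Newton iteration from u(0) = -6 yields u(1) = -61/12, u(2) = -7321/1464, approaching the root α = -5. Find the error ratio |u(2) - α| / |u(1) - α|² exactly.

6/61

u(1) - α = -61/12 - (-5) = -61/12 + 5 = -1/12, so |u(1) - α| = 1/12.
u(2) - α = -7321/1464 - (-5) = -7321/1464 + 5 = -1/1464, so |u(2) - α| = 1/1464.
|u(1) - α|² = 1/144.
Ratio = (1/1464) / (1/144) = 6/61.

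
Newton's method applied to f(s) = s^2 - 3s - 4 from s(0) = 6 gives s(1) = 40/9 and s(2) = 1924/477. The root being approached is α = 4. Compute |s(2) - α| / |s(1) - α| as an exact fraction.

s(1) - α = 40/9 - 4 = 4/9, so |s(1) - α| = 4/9.
s(2) - α = 1924/477 - 4 = 16/477, so |s(2) - α| = 16/477.
Ratio = (16/477) / (4/9) = 4/53.

4/53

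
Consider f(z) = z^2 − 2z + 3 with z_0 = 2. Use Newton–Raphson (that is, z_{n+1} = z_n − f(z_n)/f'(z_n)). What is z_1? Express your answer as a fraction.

1/2

f'(z) = 2z − 2.
f(2) = 3, f'(2) = 2, so z_1 = 2 − 3/2 = 1/2.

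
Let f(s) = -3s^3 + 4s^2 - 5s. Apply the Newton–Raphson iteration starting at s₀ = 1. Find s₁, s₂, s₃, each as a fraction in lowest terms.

f'(s) = -9s^2 + 8s - 5.
f(1) = -4, f'(1) = -6, so s₁ = 1 - (-4)/(-6) = 1/3.
f(1/3) = -4/3, f'(1/3) = -10/3, so s₂ = (1/3) - (-4/3)/(-10/3) = -1/15.
f(-1/15) = 44/125, f'(-1/15) = -418/75, so s₃ = (-1/15) - (44/125)/(-418/75) = -1/285.

s₁ = 1/3, s₂ = -1/15, s₃ = -1/285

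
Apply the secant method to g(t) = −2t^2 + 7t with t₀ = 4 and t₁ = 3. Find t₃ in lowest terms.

g(4) = −4, g(3) = 3. t₂ = 3 − 3·(3 − 4)/(3 − (−4)) = 24/7.
g(3) = 3, g(24/7) = 24/49. t₃ = (24/7) − (24/49)·((24/7) − 3)/((24/49) − 3) = 144/41.

144/41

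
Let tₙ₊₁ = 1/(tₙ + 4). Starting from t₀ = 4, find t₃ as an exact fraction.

33/140

t₁ = 1/(4 + 4) = 1/8.
t₂ = 1/(1/8 + 4) = 8/33.
t₃ = 1/(8/33 + 4) = 33/140.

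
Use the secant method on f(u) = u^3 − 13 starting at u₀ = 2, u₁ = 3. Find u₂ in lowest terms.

43/19

f(2) = −5, f(3) = 14. u₂ = 3 − 14·(3 − 2)/(14 − (−5)) = 43/19.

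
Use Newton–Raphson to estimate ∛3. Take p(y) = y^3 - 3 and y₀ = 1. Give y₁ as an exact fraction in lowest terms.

p'(y) = 3y^2.
p(1) = -2, p'(1) = 3, so y₁ = 1 - (-2)/3 = 5/3.

5/3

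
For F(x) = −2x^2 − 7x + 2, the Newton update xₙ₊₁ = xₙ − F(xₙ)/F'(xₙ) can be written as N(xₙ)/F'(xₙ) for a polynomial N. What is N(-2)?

F'(x) = −4x − 7.
N(x) = x·F'(x) − F(x) = x·(−4x − 7) − (−2x^2 − 7x + 2) = −2x^2 − 2.
N(-2) = −10.

−10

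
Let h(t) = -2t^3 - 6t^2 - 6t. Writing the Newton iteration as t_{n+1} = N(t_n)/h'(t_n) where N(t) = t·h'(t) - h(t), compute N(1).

-10

h'(t) = -6t^2 - 12t - 6.
N(t) = t·h'(t) - h(t) = t·(-6t^2 - 12t - 6) - (-2t^3 - 6t^2 - 6t) = -4t^3 - 6t^2.
N(1) = -10.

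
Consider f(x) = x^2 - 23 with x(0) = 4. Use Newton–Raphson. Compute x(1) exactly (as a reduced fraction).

f'(x) = 2x.
f(4) = -7, f'(4) = 8, so x(1) = 4 - (-7)/8 = 39/8.

39/8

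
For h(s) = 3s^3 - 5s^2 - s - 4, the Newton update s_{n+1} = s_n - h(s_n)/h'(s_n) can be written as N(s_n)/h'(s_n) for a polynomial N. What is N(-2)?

h'(s) = 9s^2 - 10s - 1.
N(s) = s·h'(s) - h(s) = s·(9s^2 - 10s - 1) - (3s^3 - 5s^2 - s - 4) = 6s^3 - 5s^2 + 4.
N(-2) = -64.

-64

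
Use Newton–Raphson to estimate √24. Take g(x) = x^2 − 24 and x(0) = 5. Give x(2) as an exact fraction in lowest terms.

g'(x) = 2x.
g(5) = 1, g'(5) = 10, so x(1) = 5 − 1/10 = 49/10.
g(49/10) = 1/100, g'(49/10) = 49/5, so x(2) = (49/10) − (1/100)/(49/5) = 4801/980.

4801/980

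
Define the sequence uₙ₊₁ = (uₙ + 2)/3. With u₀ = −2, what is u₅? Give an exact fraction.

u₁ = ((−2) + 2)/3 = 0.
u₂ = (0 + 2)/3 = 2/3.
u₃ = ((2/3) + 2)/3 = 8/9.
u₄ = ((8/9) + 2)/3 = 26/27.
u₅ = ((26/27) + 2)/3 = 80/81.

80/81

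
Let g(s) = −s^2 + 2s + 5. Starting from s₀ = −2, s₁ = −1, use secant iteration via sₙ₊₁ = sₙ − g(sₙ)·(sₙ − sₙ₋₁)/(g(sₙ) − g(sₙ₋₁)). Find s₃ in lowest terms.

−16/11

g(−2) = −3, g(−1) = 2. s₂ = (−1) − 2·((−1) − (−2))/(2 − (−3)) = −7/5.
g(−1) = 2, g(−7/5) = 6/25. s₃ = (−7/5) − (6/25)·((−7/5) − (−1))/((6/25) − 2) = −16/11.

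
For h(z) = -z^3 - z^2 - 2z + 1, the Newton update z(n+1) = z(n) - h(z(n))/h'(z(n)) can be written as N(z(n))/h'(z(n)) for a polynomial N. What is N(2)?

h'(z) = -3z^2 - 2z - 2.
N(z) = z·h'(z) - h(z) = z·(-3z^2 - 2z - 2) - (-z^3 - z^2 - 2z + 1) = -2z^3 - z^2 - 1.
N(2) = -21.

-21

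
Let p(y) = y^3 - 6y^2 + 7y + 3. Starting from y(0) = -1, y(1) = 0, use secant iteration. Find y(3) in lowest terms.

p(-1) = -11, p(0) = 3. y(2) = 0 - 3·(0 - (-1))/(3 - (-11)) = -3/14.
p(0) = 3, p(-3/14) = 3333/2744. y(3) = (-3/14) - (3333/2744)·((-3/14) - 0)/((3333/2744) - 3) = -588/1633.

-588/1633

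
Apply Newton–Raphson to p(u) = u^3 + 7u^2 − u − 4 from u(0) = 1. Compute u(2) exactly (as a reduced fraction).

p'(u) = 3u^2 + 14u − 1.
p(1) = 3, p'(1) = 16, so u(1) = 1 − 3/16 = 13/16.
p(13/16) = 1413/4096, p'(13/16) = 3163/256, so u(2) = (13/16) − (1413/4096)/(3163/256) = 19853/25304.

19853/25304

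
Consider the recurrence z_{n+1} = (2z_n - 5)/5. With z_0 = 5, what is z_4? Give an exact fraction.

-187/125

z_1 = (2·5 - 5)/5 = 1.
z_2 = (2·1 - 5)/5 = -3/5.
z_3 = (2·(-3/5) - 5)/5 = -31/25.
z_4 = (2·(-31/25) - 5)/5 = -187/125.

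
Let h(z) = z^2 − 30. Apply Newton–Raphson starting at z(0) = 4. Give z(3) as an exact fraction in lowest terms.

2033761/371312

h'(z) = 2z.
h(4) = −14, h'(4) = 8, so z(1) = 4 − (−14)/8 = 23/4.
h(23/4) = 49/16, h'(23/4) = 23/2, so z(2) = (23/4) − (49/16)/(23/2) = 1009/184.
h(1009/184) = 2401/33856, h'(1009/184) = 1009/92, so z(3) = (1009/184) − (2401/33856)/(1009/92) = 2033761/371312.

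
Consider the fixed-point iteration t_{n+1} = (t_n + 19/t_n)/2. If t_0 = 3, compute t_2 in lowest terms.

t_1 = (3 + 19/3)/2 = 14/3.
t_2 = (14/3 + 19/(14/3))/2 = 367/84.

367/84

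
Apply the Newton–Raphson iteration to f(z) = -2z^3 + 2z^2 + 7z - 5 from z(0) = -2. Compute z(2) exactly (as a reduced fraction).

f'(z) = -6z^2 + 4z + 7.
f(-2) = 5, f'(-2) = -25, so z(1) = (-2) - 5/(-25) = -9/5.
f(-9/5) = 68/125, f'(-9/5) = -491/25, so z(2) = (-9/5) - (68/125)/(-491/25) = -4351/2455.

-4351/2455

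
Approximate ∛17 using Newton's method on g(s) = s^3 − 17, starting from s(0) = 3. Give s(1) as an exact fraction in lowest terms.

71/27

g'(s) = 3s^2.
g(3) = 10, g'(3) = 27, so s(1) = 3 − 10/27 = 71/27.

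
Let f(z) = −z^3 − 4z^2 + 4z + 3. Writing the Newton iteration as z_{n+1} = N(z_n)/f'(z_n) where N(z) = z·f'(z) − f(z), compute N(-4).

f'(z) = −3z^2 − 8z + 4.
N(z) = z·f'(z) − f(z) = z·(−3z^2 − 8z + 4) − (−z^3 − 4z^2 + 4z + 3) = −2z^3 − 4z^2 − 3.
N(-4) = 61.

61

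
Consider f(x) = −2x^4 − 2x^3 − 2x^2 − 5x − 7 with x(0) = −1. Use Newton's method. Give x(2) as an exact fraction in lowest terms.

605/287

f'(x) = −8x^3 − 6x^2 − 4x − 5.
f(−1) = −4, f'(−1) = 1, so x(1) = (−1) − (−4)/1 = 3.
f(3) = −256, f'(3) = −287, so x(2) = 3 − (−256)/(−287) = 605/287.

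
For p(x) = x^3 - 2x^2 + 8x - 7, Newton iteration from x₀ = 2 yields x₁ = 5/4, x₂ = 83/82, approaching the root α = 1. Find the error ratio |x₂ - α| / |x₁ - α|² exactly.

8/41

x₁ - α = 5/4 - 1 = 1/4, so |x₁ - α| = 1/4.
x₂ - α = 83/82 - 1 = 1/82, so |x₂ - α| = 1/82.
|x₁ - α|² = 1/16.
Ratio = (1/82) / (1/16) = 8/41.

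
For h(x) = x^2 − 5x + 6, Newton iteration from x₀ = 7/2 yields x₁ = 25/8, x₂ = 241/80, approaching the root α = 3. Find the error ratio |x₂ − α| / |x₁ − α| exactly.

1/10

x₁ − α = 25/8 − 3 = 1/8, so |x₁ − α| = 1/8.
x₂ − α = 241/80 − 3 = 1/80, so |x₂ − α| = 1/80.
Ratio = (1/80) / (1/8) = 1/10.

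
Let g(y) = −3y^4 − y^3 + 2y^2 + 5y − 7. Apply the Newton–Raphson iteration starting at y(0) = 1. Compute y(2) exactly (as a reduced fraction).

g'(y) = −12y^3 − 3y^2 + 4y + 5.
g(1) = −4, g'(1) = −6, so y(1) = 1 − (−4)/(−6) = 1/3.
g(1/3) = −140/27, g'(1/3) = 50/9, so y(2) = (1/3) − (−140/27)/(50/9) = 19/15.

19/15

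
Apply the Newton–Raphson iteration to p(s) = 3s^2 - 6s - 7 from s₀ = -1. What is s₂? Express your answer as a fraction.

-109/132

p'(s) = 6s - 6.
p(-1) = 2, p'(-1) = -12, so s₁ = (-1) - 2/(-12) = -5/6.
p(-5/6) = 1/12, p'(-5/6) = -11, so s₂ = (-5/6) - (1/12)/(-11) = -109/132.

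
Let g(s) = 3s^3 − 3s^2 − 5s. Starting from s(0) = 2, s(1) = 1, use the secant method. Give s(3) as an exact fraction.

432/187

g(2) = 2, g(1) = −5. s(2) = 1 − (−5)·(1 − 2)/((−5) − 2) = 12/7.
g(1) = −5, g(12/7) = −780/343. s(3) = (12/7) − (−780/343)·((12/7) − 1)/((−780/343) − (−5)) = 432/187.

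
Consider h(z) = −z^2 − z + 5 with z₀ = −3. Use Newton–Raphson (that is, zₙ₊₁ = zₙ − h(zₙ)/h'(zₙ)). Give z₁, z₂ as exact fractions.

h'(z) = −2z − 1.
h(−3) = −1, h'(−3) = 5, so z₁ = (−3) − (−1)/5 = −14/5.
h(−14/5) = −1/25, h'(−14/5) = 23/5, so z₂ = (−14/5) − (−1/25)/(23/5) = −321/115.

z₁ = −14/5, z₂ = −321/115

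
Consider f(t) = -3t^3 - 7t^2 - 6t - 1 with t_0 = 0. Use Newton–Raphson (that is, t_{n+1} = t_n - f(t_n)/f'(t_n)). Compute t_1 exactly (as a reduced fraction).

-1/6

f'(t) = -9t^2 - 14t - 6.
f(0) = -1, f'(0) = -6, so t_1 = 0 - (-1)/(-6) = -1/6.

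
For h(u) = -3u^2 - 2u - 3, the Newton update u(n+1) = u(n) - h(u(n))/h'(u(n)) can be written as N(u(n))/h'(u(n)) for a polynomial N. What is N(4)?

h'(u) = -6u - 2.
N(u) = u·h'(u) - h(u) = u·(-6u - 2) - (-3u^2 - 2u - 3) = -3u^2 + 3.
N(4) = -45.

-45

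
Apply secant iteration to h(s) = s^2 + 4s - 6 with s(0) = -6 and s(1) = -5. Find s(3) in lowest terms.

-222/43

h(-6) = 6, h(-5) = -1. s(2) = (-5) - (-1)·((-5) - (-6))/((-1) - 6) = -36/7.
h(-5) = -1, h(-36/7) = -6/49. s(3) = (-36/7) - (-6/49)·((-36/7) - (-5))/((-6/49) - (-1)) = -222/43.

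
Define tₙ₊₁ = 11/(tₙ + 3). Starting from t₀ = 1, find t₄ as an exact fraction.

t₁ = 11/(1 + 3) = 11/4.
t₂ = 11/(11/4 + 3) = 44/23.
t₃ = 11/(44/23 + 3) = 253/113.
t₄ = 11/(253/113 + 3) = 1243/592.

1243/592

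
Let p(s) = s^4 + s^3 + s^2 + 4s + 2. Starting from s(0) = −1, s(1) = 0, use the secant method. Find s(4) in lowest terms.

p(−1) = −1, p(0) = 2. s(2) = 0 − 2·(0 − (−1))/(2 − (−1)) = −2/3.
p(0) = 2, p(−2/3) = −26/81. s(3) = (−2/3) − (−26/81)·((−2/3) − 0)/((−26/81) − 2) = −27/47.
p(−2/3) = −26/81, p(−27/47) = −236821/4879681. s(4) = (−27/47) − (−236821/4879681)·((−27/47) − (−2/3))/((−236821/4879681) − (−26/81)) = −4622724/8283785.

−4622724/8283785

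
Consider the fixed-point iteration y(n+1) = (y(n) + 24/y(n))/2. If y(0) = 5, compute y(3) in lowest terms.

46099201/9409960

y(1) = (5 + 24/5)/2 = 49/10.
y(2) = (49/10 + 24/(49/10))/2 = 4801/980.
y(3) = (4801/980 + 24/(4801/980))/2 = 46099201/9409960.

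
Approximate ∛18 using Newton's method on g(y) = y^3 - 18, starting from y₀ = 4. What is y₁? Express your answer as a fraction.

g'(y) = 3y^2.
g(4) = 46, g'(4) = 48, so y₁ = 4 - 46/48 = 73/24.

73/24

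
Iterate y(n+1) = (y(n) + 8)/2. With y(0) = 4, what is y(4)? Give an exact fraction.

31/4

y(1) = (4 + 8)/2 = 6.
y(2) = (6 + 8)/2 = 7.
y(3) = (7 + 8)/2 = 15/2.
y(4) = ((15/2) + 8)/2 = 31/4.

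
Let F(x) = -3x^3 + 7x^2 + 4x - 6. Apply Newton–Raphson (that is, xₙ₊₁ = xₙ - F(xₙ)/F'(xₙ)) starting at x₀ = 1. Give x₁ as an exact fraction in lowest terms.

F'(x) = -9x^2 + 14x + 4.
F(1) = 2, F'(1) = 9, so x₁ = 1 - 2/9 = 7/9.

7/9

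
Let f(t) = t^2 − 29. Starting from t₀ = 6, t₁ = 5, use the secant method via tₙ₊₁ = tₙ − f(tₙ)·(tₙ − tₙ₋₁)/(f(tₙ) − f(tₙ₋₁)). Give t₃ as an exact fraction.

f(6) = 7, f(5) = −4. t₂ = 5 − (−4)·(5 − 6)/((−4) − 7) = 59/11.
f(5) = −4, f(59/11) = −28/121. t₃ = (59/11) − (−28/121)·((59/11) − 5)/((−28/121) − (−4)) = 307/57.

307/57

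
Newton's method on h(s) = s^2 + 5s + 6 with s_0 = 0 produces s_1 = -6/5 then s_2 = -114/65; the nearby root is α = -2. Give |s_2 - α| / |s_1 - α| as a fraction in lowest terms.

4/13

s_1 - α = -6/5 - (-2) = -6/5 + 2 = 4/5, so |s_1 - α| = 4/5.
s_2 - α = -114/65 - (-2) = -114/65 + 2 = 16/65, so |s_2 - α| = 16/65.
Ratio = (16/65) / (4/5) = 4/13.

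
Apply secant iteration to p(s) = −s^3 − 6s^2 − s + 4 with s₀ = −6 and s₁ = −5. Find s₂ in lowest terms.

p(−6) = 10, p(−5) = −16. s₂ = (−5) − (−16)·((−5) − (−6))/((−16) − 10) = −73/13.

−73/13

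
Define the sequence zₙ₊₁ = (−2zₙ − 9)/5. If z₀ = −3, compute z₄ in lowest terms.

−831/625

z₁ = (−2·(−3) − 9)/5 = −3/5.
z₂ = (−2·(−3/5) − 9)/5 = −39/25.
z₃ = (−2·(−39/25) − 9)/5 = −147/125.
z₄ = (−2·(−147/125) − 9)/5 = −831/625.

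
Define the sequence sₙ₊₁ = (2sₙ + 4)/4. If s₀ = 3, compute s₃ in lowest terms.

s₁ = (2·3 + 4)/4 = 5/2.
s₂ = (2·(5/2) + 4)/4 = 9/4.
s₃ = (2·(9/4) + 4)/4 = 17/8.

17/8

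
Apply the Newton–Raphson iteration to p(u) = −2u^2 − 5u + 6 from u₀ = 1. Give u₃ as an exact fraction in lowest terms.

p'(u) = −4u − 5.
p(1) = −1, p'(1) = −9, so u₁ = 1 − (−1)/(−9) = 8/9.
p(8/9) = −2/81, p'(8/9) = −77/9, so u₂ = (8/9) − (−2/81)/(−77/9) = 614/693.
p(614/693) = −8/480249, p'(614/693) = −5921/693, so u₃ = (614/693) − (−8/480249)/(−5921/693) = 3635486/4103253.

3635486/4103253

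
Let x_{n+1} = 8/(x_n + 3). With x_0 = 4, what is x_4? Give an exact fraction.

1144/661

x_1 = 8/(4 + 3) = 8/7.
x_2 = 8/(8/7 + 3) = 56/29.
x_3 = 8/(56/29 + 3) = 232/143.
x_4 = 8/(232/143 + 3) = 1144/661.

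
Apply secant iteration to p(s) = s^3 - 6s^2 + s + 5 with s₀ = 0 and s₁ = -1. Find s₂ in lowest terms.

-5/8

p(0) = 5, p(-1) = -3. s₂ = (-1) - (-3)·((-1) - 0)/((-3) - 5) = -5/8.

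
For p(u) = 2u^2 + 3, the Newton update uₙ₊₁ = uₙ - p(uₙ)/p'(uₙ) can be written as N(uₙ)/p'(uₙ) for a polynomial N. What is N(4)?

p'(u) = 4u.
N(u) = u·p'(u) - p(u) = u·(4u) - (2u^2 + 3) = 2u^2 - 3.
N(4) = 29.

29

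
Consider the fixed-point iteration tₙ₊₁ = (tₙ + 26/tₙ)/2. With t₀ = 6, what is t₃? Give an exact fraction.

t₁ = (6 + 26/6)/2 = 31/6.
t₂ = (31/6 + 26/(31/6))/2 = 1897/372.
t₃ = (1897/372 + 26/(1897/372))/2 = 7196593/1411368.

7196593/1411368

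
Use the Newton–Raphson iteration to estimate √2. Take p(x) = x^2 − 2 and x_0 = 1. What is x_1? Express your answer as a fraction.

p'(x) = 2x.
p(1) = −1, p'(1) = 2, so x_1 = 1 − (−1)/2 = 3/2.

3/2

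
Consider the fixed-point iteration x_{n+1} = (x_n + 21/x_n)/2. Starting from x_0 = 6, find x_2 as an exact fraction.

697/152

x_1 = (6 + 21/6)/2 = 19/4.
x_2 = (19/4 + 21/(19/4))/2 = 697/152.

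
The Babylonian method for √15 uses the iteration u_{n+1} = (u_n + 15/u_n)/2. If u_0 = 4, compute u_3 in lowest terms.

u_1 = (4 + 15/4)/2 = 31/8.
u_2 = (31/8 + 15/(31/8))/2 = 1921/496.
u_3 = (1921/496 + 15/(1921/496))/2 = 7380481/1905632.

7380481/1905632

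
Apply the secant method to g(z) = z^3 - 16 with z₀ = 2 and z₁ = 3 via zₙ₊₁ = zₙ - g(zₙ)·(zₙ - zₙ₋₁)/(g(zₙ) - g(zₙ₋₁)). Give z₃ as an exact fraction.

19990/7987

g(2) = -8, g(3) = 11. z₂ = 3 - 11·(3 - 2)/(11 - (-8)) = 46/19.
g(3) = 11, g(46/19) = -12408/6859. z₃ = (46/19) - (-12408/6859)·((46/19) - 3)/((-12408/6859) - 11) = 19990/7987.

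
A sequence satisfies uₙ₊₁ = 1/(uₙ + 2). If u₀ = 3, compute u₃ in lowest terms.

11/27

u₁ = 1/(3 + 2) = 1/5.
u₂ = 1/(1/5 + 2) = 5/11.
u₃ = 1/(5/11 + 2) = 11/27.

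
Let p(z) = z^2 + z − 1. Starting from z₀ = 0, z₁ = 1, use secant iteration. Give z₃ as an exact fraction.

p(0) = −1, p(1) = 1. z₂ = 1 − 1·(1 − 0)/(1 − (−1)) = 1/2.
p(1) = 1, p(1/2) = −1/4. z₃ = (1/2) − (−1/4)·((1/2) − 1)/((−1/4) − 1) = 3/5.

3/5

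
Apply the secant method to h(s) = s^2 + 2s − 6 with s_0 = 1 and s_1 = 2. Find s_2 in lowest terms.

8/5

h(1) = −3, h(2) = 2. s_2 = 2 − 2·(2 − 1)/(2 − (−3)) = 8/5.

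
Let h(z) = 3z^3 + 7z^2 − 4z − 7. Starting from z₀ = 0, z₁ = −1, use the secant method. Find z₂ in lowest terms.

−7/8

h(0) = −7, h(−1) = 1. z₂ = (−1) − 1·((−1) − 0)/(1 − (−7)) = −7/8.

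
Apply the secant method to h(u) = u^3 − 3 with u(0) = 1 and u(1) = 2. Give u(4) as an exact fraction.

20671423/14273229

h(1) = −2, h(2) = 5. u(2) = 2 − 5·(2 − 1)/(5 − (−2)) = 9/7.
h(2) = 5, h(9/7) = −300/343. u(3) = (9/7) − (−300/343)·((9/7) − 2)/((−300/343) − 5) = 561/403.
h(9/7) = −300/343, h(561/403) = −19794000/65450827. u(4) = (561/403) − (−19794000/65450827)·((561/403) − (9/7))/((−19794000/65450827) − (−300/343)) = 20671423/14273229.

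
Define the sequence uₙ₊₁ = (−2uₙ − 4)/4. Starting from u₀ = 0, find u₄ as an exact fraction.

−5/8

u₁ = (−2·0 − 4)/4 = −1.
u₂ = (−2·(−1) − 4)/4 = −1/2.
u₃ = (−2·(−1/2) − 4)/4 = −3/4.
u₄ = (−2·(−3/4) − 4)/4 = −5/8.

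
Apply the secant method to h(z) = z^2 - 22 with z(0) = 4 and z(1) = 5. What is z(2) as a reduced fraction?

h(4) = -6, h(5) = 3. z(2) = 5 - 3·(5 - 4)/(3 - (-6)) = 14/3.

14/3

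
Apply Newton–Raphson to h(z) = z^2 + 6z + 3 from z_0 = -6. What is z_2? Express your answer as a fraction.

h'(z) = 2z + 6.
h(-6) = 3, h'(-6) = -6, so z_1 = (-6) - 3/(-6) = -11/2.
h(-11/2) = 1/4, h'(-11/2) = -5, so z_2 = (-11/2) - (1/4)/(-5) = -109/20.

-109/20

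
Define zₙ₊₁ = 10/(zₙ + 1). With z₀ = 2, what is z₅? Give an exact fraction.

1730/603

z₁ = 10/(2 + 1) = 10/3.
z₂ = 10/(10/3 + 1) = 30/13.
z₃ = 10/(30/13 + 1) = 130/43.
z₄ = 10/(130/43 + 1) = 430/173.
z₅ = 10/(430/173 + 1) = 1730/603.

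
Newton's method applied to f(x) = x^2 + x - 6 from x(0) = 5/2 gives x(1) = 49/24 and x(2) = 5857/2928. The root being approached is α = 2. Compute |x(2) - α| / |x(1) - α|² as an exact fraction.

12/61

x(1) - α = 49/24 - 2 = 1/24, so |x(1) - α| = 1/24.
x(2) - α = 5857/2928 - 2 = 1/2928, so |x(2) - α| = 1/2928.
|x(1) - α|² = 1/576.
Ratio = (1/2928) / (1/576) = 12/61.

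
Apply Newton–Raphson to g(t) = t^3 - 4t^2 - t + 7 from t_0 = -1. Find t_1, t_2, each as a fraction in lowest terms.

g'(t) = 3t^2 - 8t - 1.
g(-1) = 3, g'(-1) = 10, so t_1 = (-1) - 3/10 = -13/10.
g(-13/10) = -657/1000, g'(-13/10) = 1447/100, so t_2 = (-13/10) - (-657/1000)/(1447/100) = -9077/7235.

t_1 = -13/10, t_2 = -9077/7235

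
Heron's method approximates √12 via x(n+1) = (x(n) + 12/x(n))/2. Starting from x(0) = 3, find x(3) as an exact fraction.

18817/5432

x(1) = (3 + 12/3)/2 = 7/2.
x(2) = (7/2 + 12/(7/2))/2 = 97/28.
x(3) = (97/28 + 12/(97/28))/2 = 18817/5432.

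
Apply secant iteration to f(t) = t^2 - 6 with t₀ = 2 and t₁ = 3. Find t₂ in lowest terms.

f(2) = -2, f(3) = 3. t₂ = 3 - 3·(3 - 2)/(3 - (-2)) = 12/5.

12/5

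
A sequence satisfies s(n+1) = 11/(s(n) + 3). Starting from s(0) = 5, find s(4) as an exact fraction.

s(1) = 11/(5 + 3) = 11/8.
s(2) = 11/(11/8 + 3) = 88/35.
s(3) = 11/(88/35 + 3) = 385/193.
s(4) = 11/(385/193 + 3) = 2123/964.

2123/964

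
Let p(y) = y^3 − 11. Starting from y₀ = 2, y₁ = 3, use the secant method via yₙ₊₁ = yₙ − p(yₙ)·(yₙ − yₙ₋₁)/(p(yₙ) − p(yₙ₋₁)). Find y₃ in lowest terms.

p(2) = −3, p(3) = 16. y₂ = 3 − 16·(3 − 2)/(16 − (−3)) = 41/19.
p(3) = 16, p(41/19) = −6528/6859. y₃ = (41/19) − (−6528/6859)·((41/19) − 3)/((−6528/6859) − 16) = 16025/7267.

16025/7267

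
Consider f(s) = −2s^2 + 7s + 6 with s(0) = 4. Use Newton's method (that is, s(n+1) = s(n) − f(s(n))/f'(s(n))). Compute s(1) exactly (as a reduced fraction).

38/9

f'(s) = −4s + 7.
f(4) = 2, f'(4) = −9, so s(1) = 4 − 2/(−9) = 38/9.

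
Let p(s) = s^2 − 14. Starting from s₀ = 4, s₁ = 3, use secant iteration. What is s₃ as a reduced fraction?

176/47

p(4) = 2, p(3) = −5. s₂ = 3 − (−5)·(3 − 4)/((−5) − 2) = 26/7.
p(3) = −5, p(26/7) = −10/49. s₃ = (26/7) − (−10/49)·((26/7) − 3)/((−10/49) − (−5)) = 176/47.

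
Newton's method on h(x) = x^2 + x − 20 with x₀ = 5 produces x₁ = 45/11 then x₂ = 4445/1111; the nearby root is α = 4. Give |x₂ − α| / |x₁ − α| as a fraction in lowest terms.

1/101

x₁ − α = 45/11 − 4 = 1/11, so |x₁ − α| = 1/11.
x₂ − α = 4445/1111 − 4 = 1/1111, so |x₂ − α| = 1/1111.
Ratio = (1/1111) / (1/11) = 1/101.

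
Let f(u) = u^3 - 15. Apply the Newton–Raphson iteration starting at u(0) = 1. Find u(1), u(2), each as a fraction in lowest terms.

u(1) = 17/3, u(2) = 10231/2601

f'(u) = 3u^2.
f(1) = -14, f'(1) = 3, so u(1) = 1 - (-14)/3 = 17/3.
f(17/3) = 4508/27, f'(17/3) = 289/3, so u(2) = (17/3) - (4508/27)/(289/3) = 10231/2601.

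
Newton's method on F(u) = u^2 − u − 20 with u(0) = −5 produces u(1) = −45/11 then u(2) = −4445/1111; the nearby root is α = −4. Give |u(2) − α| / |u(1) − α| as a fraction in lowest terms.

1/101

u(1) − α = −45/11 − (−4) = −45/11 + 4 = −1/11, so |u(1) − α| = 1/11.
u(2) − α = −4445/1111 − (−4) = −4445/1111 + 4 = −1/1111, so |u(2) − α| = 1/1111.
Ratio = (1/1111) / (1/11) = 1/101.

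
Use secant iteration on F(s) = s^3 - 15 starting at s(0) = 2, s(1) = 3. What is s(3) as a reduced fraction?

6395/2613

F(2) = -7, F(3) = 12. s(2) = 3 - 12·(3 - 2)/(12 - (-7)) = 45/19.
F(3) = 12, F(45/19) = -11760/6859. s(3) = (45/19) - (-11760/6859)·((45/19) - 3)/((-11760/6859) - 12) = 6395/2613.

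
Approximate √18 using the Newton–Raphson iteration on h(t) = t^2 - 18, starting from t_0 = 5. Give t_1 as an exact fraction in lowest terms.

43/10

h'(t) = 2t.
h(5) = 7, h'(5) = 10, so t_1 = 5 - 7/10 = 43/10.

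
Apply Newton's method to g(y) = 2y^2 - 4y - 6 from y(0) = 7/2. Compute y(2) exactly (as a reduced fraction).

4921/1640

g'(y) = 4y - 4.
g(7/2) = 9/2, g'(7/2) = 10, so y(1) = (7/2) - (9/2)/10 = 61/20.
g(61/20) = 81/200, g'(61/20) = 41/5, so y(2) = (61/20) - (81/200)/(41/5) = 4921/1640.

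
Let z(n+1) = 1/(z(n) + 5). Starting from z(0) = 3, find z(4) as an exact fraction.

213/1106

z(1) = 1/(3 + 5) = 1/8.
z(2) = 1/(1/8 + 5) = 8/41.
z(3) = 1/(8/41 + 5) = 41/213.
z(4) = 1/(41/213 + 5) = 213/1106.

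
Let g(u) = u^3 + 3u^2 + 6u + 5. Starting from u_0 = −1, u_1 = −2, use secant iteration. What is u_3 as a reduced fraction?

g(−1) = 1, g(−2) = −3. u_2 = (−2) − (−3)·((−2) − (−1))/((−3) − 1) = −5/4.
g(−2) = −3, g(−5/4) = 15/64. u_3 = (−5/4) − (15/64)·((−5/4) − (−2))/((15/64) − (−3)) = −30/23.

−30/23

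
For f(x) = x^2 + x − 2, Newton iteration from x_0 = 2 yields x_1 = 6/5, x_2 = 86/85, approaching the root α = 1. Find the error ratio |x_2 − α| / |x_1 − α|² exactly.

5/17

x_1 − α = 6/5 − 1 = 1/5, so |x_1 − α| = 1/5.
x_2 − α = 86/85 − 1 = 1/85, so |x_2 − α| = 1/85.
|x_1 − α|² = 1/25.
Ratio = (1/85) / (1/25) = 5/17.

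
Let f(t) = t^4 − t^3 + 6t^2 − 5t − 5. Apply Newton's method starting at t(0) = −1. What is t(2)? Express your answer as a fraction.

f'(t) = 4t^3 − 3t^2 + 12t − 5.
f(−1) = 8, f'(−1) = −24, so t(1) = (−1) − 8/(−24) = −2/3.
f(−2/3) = 121/81, f'(−2/3) = −419/27, so t(2) = (−2/3) − (121/81)/(−419/27) = −239/419.

−239/419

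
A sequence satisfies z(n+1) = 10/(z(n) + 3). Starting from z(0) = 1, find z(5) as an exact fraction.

2690/1337

z(1) = 10/(1 + 3) = 5/2.
z(2) = 10/(5/2 + 3) = 20/11.
z(3) = 10/(20/11 + 3) = 110/53.
z(4) = 10/(110/53 + 3) = 530/269.
z(5) = 10/(530/269 + 3) = 2690/1337.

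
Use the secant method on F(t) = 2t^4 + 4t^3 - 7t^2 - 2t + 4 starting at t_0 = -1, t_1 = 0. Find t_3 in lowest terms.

F(-1) = -3, F(0) = 4. t_2 = 0 - 4·(0 - (-1))/(4 - (-3)) = -4/7.
F(0) = 4, F(-4/7) = 5580/2401. t_3 = (-4/7) - (5580/2401)·((-4/7) - 0)/((5580/2401) - 4) = -686/503.

-686/503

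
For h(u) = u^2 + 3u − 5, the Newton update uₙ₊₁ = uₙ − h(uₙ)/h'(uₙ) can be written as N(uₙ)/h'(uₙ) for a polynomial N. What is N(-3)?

14

h'(u) = 2u + 3.
N(u) = u·h'(u) − h(u) = u·(2u + 3) − (u^2 + 3u − 5) = u^2 + 5.
N(-3) = 14.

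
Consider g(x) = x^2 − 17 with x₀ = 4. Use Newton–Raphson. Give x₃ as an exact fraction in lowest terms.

g'(x) = 2x.
g(4) = −1, g'(4) = 8, so x₁ = 4 − (−1)/8 = 33/8.
g(33/8) = 1/64, g'(33/8) = 33/4, so x₂ = (33/8) − (1/64)/(33/4) = 2177/528.
g(2177/528) = 1/278784, g'(2177/528) = 2177/264, so x₃ = (2177/528) − (1/278784)/(2177/264) = 9478657/2298912.

9478657/2298912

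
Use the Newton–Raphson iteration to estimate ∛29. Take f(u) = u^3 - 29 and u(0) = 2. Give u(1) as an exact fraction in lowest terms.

15/4

f'(u) = 3u^2.
f(2) = -21, f'(2) = 12, so u(1) = 2 - (-21)/12 = 15/4.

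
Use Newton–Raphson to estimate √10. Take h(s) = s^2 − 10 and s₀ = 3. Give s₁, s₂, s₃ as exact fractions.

h'(s) = 2s.
h(3) = −1, h'(3) = 6, so s₁ = 3 − (−1)/6 = 19/6.
h(19/6) = 1/36, h'(19/6) = 19/3, so s₂ = (19/6) − (1/36)/(19/3) = 721/228.
h(721/228) = 1/51984, h'(721/228) = 721/114, so s₃ = (721/228) − (1/51984)/(721/114) = 1039681/328776.

s₁ = 19/6, s₂ = 721/228, s₃ = 1039681/328776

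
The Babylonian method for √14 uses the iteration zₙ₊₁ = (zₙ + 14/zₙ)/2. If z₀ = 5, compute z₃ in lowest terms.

z₁ = (5 + 14/5)/2 = 39/10.
z₂ = (39/10 + 14/(39/10))/2 = 2921/780.
z₃ = (2921/780 + 14/(2921/780))/2 = 17049841/4556760.

17049841/4556760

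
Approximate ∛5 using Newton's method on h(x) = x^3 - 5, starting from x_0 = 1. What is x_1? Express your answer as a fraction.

h'(x) = 3x^2.
h(1) = -4, h'(1) = 3, so x_1 = 1 - (-4)/3 = 7/3.

7/3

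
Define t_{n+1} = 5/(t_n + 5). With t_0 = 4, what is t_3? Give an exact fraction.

t_1 = 5/(4 + 5) = 5/9.
t_2 = 5/(5/9 + 5) = 9/10.
t_3 = 5/(9/10 + 5) = 50/59.

50/59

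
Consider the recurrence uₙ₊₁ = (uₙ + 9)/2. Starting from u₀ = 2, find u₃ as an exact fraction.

65/8

u₁ = (2 + 9)/2 = 11/2.
u₂ = ((11/2) + 9)/2 = 29/4.
u₃ = ((29/4) + 9)/2 = 65/8.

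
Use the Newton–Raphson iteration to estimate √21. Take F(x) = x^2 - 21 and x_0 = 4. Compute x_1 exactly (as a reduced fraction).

37/8

F'(x) = 2x.
F(4) = -5, F'(4) = 8, so x_1 = 4 - (-5)/8 = 37/8.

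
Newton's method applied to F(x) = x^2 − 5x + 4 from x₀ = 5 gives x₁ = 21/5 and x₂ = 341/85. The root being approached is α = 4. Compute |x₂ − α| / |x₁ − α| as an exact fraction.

1/17

x₁ − α = 21/5 − 4 = 1/5, so |x₁ − α| = 1/5.
x₂ − α = 341/85 − 4 = 1/85, so |x₂ − α| = 1/85.
Ratio = (1/85) / (1/5) = 1/17.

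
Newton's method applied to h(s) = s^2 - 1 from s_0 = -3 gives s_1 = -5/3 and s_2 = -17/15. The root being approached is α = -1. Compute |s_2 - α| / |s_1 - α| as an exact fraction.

s_1 - α = -5/3 - (-1) = -5/3 + 1 = -2/3, so |s_1 - α| = 2/3.
s_2 - α = -17/15 - (-1) = -17/15 + 1 = -2/15, so |s_2 - α| = 2/15.
Ratio = (2/15) / (2/3) = 1/5.

1/5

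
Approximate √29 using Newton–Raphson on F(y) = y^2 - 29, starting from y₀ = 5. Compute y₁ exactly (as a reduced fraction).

27/5

F'(y) = 2y.
F(5) = -4, F'(5) = 10, so y₁ = 5 - (-4)/10 = 27/5.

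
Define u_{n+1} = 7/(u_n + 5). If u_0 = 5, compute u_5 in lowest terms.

15218/13355

u_1 = 7/(5 + 5) = 7/10.
u_2 = 7/(7/10 + 5) = 70/57.
u_3 = 7/(70/57 + 5) = 399/355.
u_4 = 7/(399/355 + 5) = 2485/2174.
u_5 = 7/(2485/2174 + 5) = 15218/13355.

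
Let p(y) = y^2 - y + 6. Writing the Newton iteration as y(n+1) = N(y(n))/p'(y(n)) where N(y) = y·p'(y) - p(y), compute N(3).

p'(y) = 2y - 1.
N(y) = y·p'(y) - p(y) = y·(2y - 1) - (y^2 - y + 6) = y^2 - 6.
N(3) = 3.

3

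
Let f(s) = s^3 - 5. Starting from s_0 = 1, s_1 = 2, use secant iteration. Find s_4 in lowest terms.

16480535/9627139

f(1) = -4, f(2) = 3. s_2 = 2 - 3·(2 - 1)/(3 - (-4)) = 11/7.
f(2) = 3, f(11/7) = -384/343. s_3 = (11/7) - (-384/343)·((11/7) - 2)/((-384/343) - 3) = 265/157.
f(11/7) = -384/343, f(265/157) = -739840/3869893. s_4 = (265/157) - (-739840/3869893)·((265/157) - (11/7))/((-739840/3869893) - (-384/343)) = 16480535/9627139.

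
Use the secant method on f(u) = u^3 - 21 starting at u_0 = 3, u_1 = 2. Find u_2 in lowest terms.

51/19

f(3) = 6, f(2) = -13. u_2 = 2 - (-13)·(2 - 3)/((-13) - 6) = 51/19.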